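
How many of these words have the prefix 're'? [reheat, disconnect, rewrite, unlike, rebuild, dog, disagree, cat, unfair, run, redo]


Checking each word for prefix 're':
  'reheat' -> YES, starts with 're' (count: 1)
  'disconnect' -> no (count: 1)
  'rewrite' -> YES, starts with 're' (count: 2)
  'unlike' -> no (count: 2)
  'rebuild' -> YES, starts with 're' (count: 3)
  'dog' -> no (count: 3)
  'disagree' -> no (count: 3)
  'cat' -> no (count: 3)
  'unfair' -> no (count: 3)
  'run' -> no (count: 3)
  'redo' -> YES, starts with 're' (count: 4)
Total with prefix 're': 4

4


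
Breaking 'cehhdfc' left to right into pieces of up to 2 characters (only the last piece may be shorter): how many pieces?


'cehhdfc' has 7 characters.
Chunking with max size 2:
  Chunk 1: 'ce' (positions 0-1)
  Chunk 2: 'hh' (positions 2-3)
  Chunk 3: 'df' (positions 4-5)
  Chunk 4: 'c' (positions 6-6)
Total chunks: ceil(7 / 2) = 4

4


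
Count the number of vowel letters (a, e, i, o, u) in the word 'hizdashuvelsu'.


Scanning each character of 'hizdashuvelsu':
  Position 1: 'h' -> consonant (running count: 0)
  Position 2: 'i' -> vowel (running count: 1)
  Position 3: 'z' -> consonant (running count: 1)
  Position 4: 'd' -> consonant (running count: 1)
  Position 5: 'a' -> vowel (running count: 2)
  Position 6: 's' -> consonant (running count: 2)
  Position 7: 'h' -> consonant (running count: 2)
  Position 8: 'u' -> vowel (running count: 3)
  Position 9: 'v' -> consonant (running count: 3)
  Position 10: 'e' -> vowel (running count: 4)
  Position 11: 'l' -> consonant (running count: 4)
  Position 12: 's' -> consonant (running count: 4)
  Position 13: 'u' -> vowel (running count: 5)
Total vowels: 5

5


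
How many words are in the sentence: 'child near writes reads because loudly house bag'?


Counting words by splitting on spaces:
  Word 1: 'child'
  Word 2: 'near'
  Word 3: 'writes'
  Word 4: 'reads'
  Word 5: 'because'
  Word 6: 'loudly'
  Word 7: 'house'
  Word 8: 'bag'
Total words: 8

8


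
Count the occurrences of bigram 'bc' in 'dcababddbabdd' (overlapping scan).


Scanning 'dcababddbabdd' for bigram 'bc':
  Position 0: 'dc' -> no
  Position 1: 'ca' -> no
  Position 2: 'ab' -> no
  Position 3: 'ba' -> no
  Position 4: 'ab' -> no
  Position 5: 'bd' -> no
  Position 6: 'dd' -> no
  Position 7: 'db' -> no
  Position 8: 'ba' -> no
  Position 9: 'ab' -> no
  Position 10: 'bd' -> no
  Position 11: 'dd' -> no
Total matches: 0

0


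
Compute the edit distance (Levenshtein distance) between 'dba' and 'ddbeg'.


Building DP table for s1='dba' (len 3) and s2='ddbeg' (len 5):
       d  d  b  e  g
    0  1  2  3  4  5
  d 1  0  1  2  3  4
  b 2  1  1  1  2  3
  a 3  2  2  2  2  3
Edit distance = dp[3][5] = 3

3


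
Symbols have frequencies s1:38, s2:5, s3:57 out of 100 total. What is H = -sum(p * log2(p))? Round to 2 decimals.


Computing entropy H = -sum(p_i * log2(p_i)):
  s1: p = 38/100 = 0.3800, -p*log2(p) = 0.5305
  s2: p = 5/100 = 0.0500, -p*log2(p) = 0.2161
  s3: p = 57/100 = 0.5700, -p*log2(p) = 0.4623
H = sum of terms = 1.2089
Rounded to 2 decimals: 1.21

1.21


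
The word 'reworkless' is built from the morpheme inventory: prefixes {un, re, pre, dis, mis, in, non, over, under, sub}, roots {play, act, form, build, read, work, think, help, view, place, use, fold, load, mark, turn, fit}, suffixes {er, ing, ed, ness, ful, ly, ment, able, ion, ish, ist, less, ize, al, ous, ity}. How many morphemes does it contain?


Segmenting 'reworkless' against the inventory:
  're' -> prefix (morpheme 1)
  'work' -> root (morpheme 2)
  'less' -> suffix (morpheme 3)
Total morphemes: 3

3


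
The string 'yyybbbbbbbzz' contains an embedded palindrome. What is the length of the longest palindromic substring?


Scanning 'yyybbbbbbbzz' for palindromic substrings.
Substring at positions 3-9: 'bbbbbbb'.
Check: reverse('bbbbbbb') = 'bbbbbbb' -> palindrome confirmed.
Neighbouring characters ('y' / 'z') break symmetry, so it cannot extend further.
No longer palindromic substring exists; longest length = 7

7


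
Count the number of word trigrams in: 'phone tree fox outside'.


Word trigrams from [4] words:
  Trigram 1: (phone tree fox)
  Trigram 2: (tree fox outside)
Total word trigrams: 4 - 2 = 2

2


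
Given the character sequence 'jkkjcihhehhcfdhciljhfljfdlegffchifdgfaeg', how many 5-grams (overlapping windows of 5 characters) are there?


String 'jkkjcihhehhcfdhciljhfljfdlegffchifdgfaeg' has length L = 40.
Number of overlapping n-grams = L - n + 1
Substituting: 40 - 5 + 1 = 36

36


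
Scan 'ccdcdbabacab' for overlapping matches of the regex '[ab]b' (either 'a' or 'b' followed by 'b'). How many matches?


Pattern: [ab]b means either 'a' or 'b' followed by 'b'.
Scanning 'ccdcdbabacab' position-by-position:
  Pos 0: window 'cc' -> no
  Pos 1: window 'cd' -> no
  Pos 2: window 'dc' -> no
  Pos 3: window 'cd' -> no
  Pos 4: window 'db' -> no
  Pos 5: window 'ba' -> no
  Pos 6: window 'ab' -> MATCH
  Pos 7: window 'ba' -> no
  Pos 8: window 'ac' -> no
  Pos 9: window 'ca' -> no
  Pos 10: window 'ab' -> MATCH
  Pos 11: window 'b' -> no
Total matches: 2

2


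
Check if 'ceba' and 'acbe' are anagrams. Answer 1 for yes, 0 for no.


Sort characters of 'ceba': 'abce'
Sort characters of 'acbe': 'abce'
Sorted forms match -> they ARE anagrams
Result: 1

1


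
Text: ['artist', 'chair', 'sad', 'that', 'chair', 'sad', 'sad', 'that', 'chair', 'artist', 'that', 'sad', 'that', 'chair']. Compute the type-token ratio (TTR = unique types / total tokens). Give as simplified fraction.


Tokens: 14
Unique types: ('artist', 'chair', 'sad', 'that') = 4
TTR = 4/14
Simplify: divide both by 2 -> 2/7
TTR = 2/7

2/7


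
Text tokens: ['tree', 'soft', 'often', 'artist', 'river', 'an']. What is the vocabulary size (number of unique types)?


Listing all tokens and tracking unique types:
  Token 1: 'tree' -> NEW (unique so far: 1)
  Token 2: 'soft' -> NEW (unique so far: 2)
  Token 3: 'often' -> NEW (unique so far: 3)
  Token 4: 'artist' -> NEW (unique so far: 4)
  Token 5: 'river' -> NEW (unique so far: 5)
  Token 6: 'an' -> NEW (unique so far: 6)
Unique types: ('an', 'artist', 'often', 'river', 'soft', 'tree')
Vocabulary size: 6

6


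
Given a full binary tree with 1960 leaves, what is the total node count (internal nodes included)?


Leaf nodes (terminals): 1960
Internal nodes = n - 1 = 1960 - 1 = 1959
Total = leaves + internal = 1960 + 1959 = 3919

3919


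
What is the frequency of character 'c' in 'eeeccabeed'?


Scanning 'eeeccabeed' for 'c':
  Position 3: 'c' -> MATCH (count: 1)
  Position 4: 'c' -> MATCH (count: 2)
Total occurrences of 'c': 2

2


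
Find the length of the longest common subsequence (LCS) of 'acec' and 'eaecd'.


DP table for LCS of 'acec' and 'eaecd':
       e  a  e  c  d
    0  0  0  0  0  0
  a 0  0  1  1  1  1
  c 0  0  1  1  2  2
  e 0  1  1  2  2  2
  c 0  1  1  2  3  3
LCS: 'aec'
LCS length = 3

3


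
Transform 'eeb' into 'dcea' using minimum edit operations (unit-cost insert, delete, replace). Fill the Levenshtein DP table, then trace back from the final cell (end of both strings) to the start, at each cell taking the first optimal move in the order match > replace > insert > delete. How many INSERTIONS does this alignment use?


Edit distance = 3. Backtracking from cell (3, 4) with preference match > replace > insert > delete,
then listing the resulting alignment 'eeb' -> 'dcea' left to right:
  Step 1: insert 'd' [insertion #1]
  Step 2: replace e->c
  Step 3: keep 'e'
  Step 4: replace b->a
Total insertions: 1

1


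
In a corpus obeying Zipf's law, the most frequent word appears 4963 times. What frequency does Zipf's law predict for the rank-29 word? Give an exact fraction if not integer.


Zipf's law: freq(rank) = f1 / rank
f1 = 4963, rank = 29
freq = 4963 / 29
GCD(4963, 29) = 1
Simplified: 4963/29

4963/29


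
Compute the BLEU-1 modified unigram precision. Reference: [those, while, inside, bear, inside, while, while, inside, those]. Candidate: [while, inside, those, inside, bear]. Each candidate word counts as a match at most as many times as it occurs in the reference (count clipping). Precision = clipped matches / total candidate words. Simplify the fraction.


Reference word counts: {'bear': 1, 'inside': 3, 'those': 2, 'while': 3}
Checking each candidate word (with clipping):
  'while' -> in reference (ref count 3, used 1/3) -> match (matches: 1)
  'inside' -> in reference (ref count 3, used 1/3) -> match (matches: 2)
  'those' -> in reference (ref count 2, used 1/2) -> match (matches: 3)
  'inside' -> in reference (ref count 3, used 2/3) -> match (matches: 4)
  'bear' -> in reference (ref count 1, used 1/1) -> match (matches: 5)
Clipped matches: 5, Candidate length: 5
Precision = 5/5 = 1

1


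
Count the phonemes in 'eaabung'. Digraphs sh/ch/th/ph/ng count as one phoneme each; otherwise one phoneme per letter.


Parsing 'eaabung' greedily, digraphs first:
  'e' -> vowel phoneme (phonemes so far: 1)
  'a' -> vowel phoneme (phonemes so far: 2)
  'a' -> vowel phoneme (phonemes so far: 3)
  'b' -> consonant phoneme (phonemes so far: 4)
  'u' -> vowel phoneme (phonemes so far: 5)
  'ng' -> digraph (1 consonant phoneme) (phonemes so far: 6)
Total phonemes: 6

6


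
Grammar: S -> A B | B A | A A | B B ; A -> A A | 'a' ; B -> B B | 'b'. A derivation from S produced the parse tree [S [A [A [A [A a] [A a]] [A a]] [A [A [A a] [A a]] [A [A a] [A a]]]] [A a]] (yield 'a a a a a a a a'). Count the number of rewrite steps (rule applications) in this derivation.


Every bracketed nonterminal node [X ...] in the tree is produced by exactly one rule application.
Reading the tree off as a leftmost derivation:
  Step 1: S  =>  A A   (applied S -> A A)
  Step 2: A A  =>  A A A   (applied A -> A A)
  Step 3: A A A  =>  A A A A   (applied A -> A A)
  Step 4: A A A A  =>  A A A A A   (applied A -> A A)
  Step 5: A A A A A  =>  a A A A A   (applied A -> a)
  Step 6: a A A A A  =>  a a A A A   (applied A -> a)
  Step 7: a a A A A  =>  a a a A A   (applied A -> a)
  Step 8: a a a A A  =>  a a a A A A   (applied A -> A A)
  Step 9: a a a A A A  =>  a a a A A A A   (applied A -> A A)
  Step 10: a a a A A A A  =>  a a a a A A A   (applied A -> a)
  Step 11: a a a a A A A  =>  a a a a a A A   (applied A -> a)
  Step 12: a a a a a A A  =>  a a a a a A A A   (applied A -> A A)
  Step 13: a a a a a A A A  =>  a a a a a a A A   (applied A -> a)
  Step 14: a a a a a a A A  =>  a a a a a a a A   (applied A -> a)
  Step 15: a a a a a a a A  =>  a a a a a a a a   (applied A -> a)
Final yield: a a a a a a a a
Total rewrite steps: 15

15


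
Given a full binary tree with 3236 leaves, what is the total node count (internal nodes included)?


Leaf nodes (terminals): 3236
Internal nodes = n - 1 = 3236 - 1 = 3235
Total = leaves + internal = 3236 + 3235 = 6471

6471


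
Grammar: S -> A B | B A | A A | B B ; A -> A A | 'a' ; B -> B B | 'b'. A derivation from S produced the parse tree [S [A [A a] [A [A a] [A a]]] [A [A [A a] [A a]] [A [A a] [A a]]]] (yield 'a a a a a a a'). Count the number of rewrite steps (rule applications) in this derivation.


Every bracketed nonterminal node [X ...] in the tree is produced by exactly one rule application.
Reading the tree off as a leftmost derivation:
  Step 1: S  =>  A A   (applied S -> A A)
  Step 2: A A  =>  A A A   (applied A -> A A)
  Step 3: A A A  =>  a A A   (applied A -> a)
  Step 4: a A A  =>  a A A A   (applied A -> A A)
  Step 5: a A A A  =>  a a A A   (applied A -> a)
  Step 6: a a A A  =>  a a a A   (applied A -> a)
  Step 7: a a a A  =>  a a a A A   (applied A -> A A)
  Step 8: a a a A A  =>  a a a A A A   (applied A -> A A)
  Step 9: a a a A A A  =>  a a a a A A   (applied A -> a)
  Step 10: a a a a A A  =>  a a a a a A   (applied A -> a)
  Step 11: a a a a a A  =>  a a a a a A A   (applied A -> A A)
  Step 12: a a a a a A A  =>  a a a a a a A   (applied A -> a)
  Step 13: a a a a a a A  =>  a a a a a a a   (applied A -> a)
Final yield: a a a a a a a
Total rewrite steps: 13

13


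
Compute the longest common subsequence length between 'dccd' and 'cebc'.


DP table for LCS of 'dccd' and 'cebc':
       c  e  b  c
    0  0  0  0  0
  d 0  0  0  0  0
  c 0  1  1  1  1
  c 0  1  1  1  2
  d 0  1  1  1  2
LCS: 'cc'
LCS length = 2

2


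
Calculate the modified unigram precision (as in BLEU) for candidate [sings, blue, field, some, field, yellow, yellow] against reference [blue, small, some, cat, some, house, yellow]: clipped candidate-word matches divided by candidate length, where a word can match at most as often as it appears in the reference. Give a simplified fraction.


Reference word counts: {'blue': 1, 'cat': 1, 'house': 1, 'small': 1, 'some': 2, 'yellow': 1}
Checking each candidate word (with clipping):
  'sings' -> not in reference -> no match (matches: 0)
  'blue' -> in reference (ref count 1, used 1/1) -> match (matches: 1)
  'field' -> not in reference -> no match (matches: 1)
  'some' -> in reference (ref count 2, used 1/2) -> match (matches: 2)
  'field' -> not in reference -> no match (matches: 2)
  'yellow' -> in reference (ref count 1, used 1/1) -> match (matches: 3)
  'yellow' -> ref count 1 already used up (1/1) -> clipped, no match (matches: 3)
Clipped matches: 3, Candidate length: 7
Precision = 3/7

3/7


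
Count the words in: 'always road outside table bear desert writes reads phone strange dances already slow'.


Counting words by splitting on spaces:
  Word 1: 'always'
  Word 2: 'road'
  Word 3: 'outside'
  Word 4: 'table'
  Word 5: 'bear'
  Word 6: 'desert'
  Word 7: 'writes'
  Word 8: 'reads'
  Word 9: 'phone'
  Word 10: 'strange'
  Word 11: 'dances'
  Word 12: 'already'
  Word 13: 'slow'
Total words: 13

13


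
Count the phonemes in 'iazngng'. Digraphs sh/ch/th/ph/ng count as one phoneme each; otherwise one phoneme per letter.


Parsing 'iazngng' greedily, digraphs first:
  'i' -> vowel phoneme (phonemes so far: 1)
  'a' -> vowel phoneme (phonemes so far: 2)
  'z' -> consonant phoneme (phonemes so far: 3)
  'ng' -> digraph (1 consonant phoneme) (phonemes so far: 4)
  'ng' -> digraph (1 consonant phoneme) (phonemes so far: 5)
Total phonemes: 5

5


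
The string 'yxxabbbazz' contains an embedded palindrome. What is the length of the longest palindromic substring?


Scanning 'yxxabbbazz' for palindromic substrings.
Substring at positions 3-7: 'abbba'.
Check: reverse('abbba') = 'abbba' -> palindrome confirmed.
Neighbouring characters ('x' / 'z') break symmetry, so it cannot extend further.
No longer palindromic substring exists; longest length = 5

5


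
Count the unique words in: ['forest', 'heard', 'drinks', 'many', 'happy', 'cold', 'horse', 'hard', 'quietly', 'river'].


Listing all tokens and tracking unique types:
  Token 1: 'forest' -> NEW (unique so far: 1)
  Token 2: 'heard' -> NEW (unique so far: 2)
  Token 3: 'drinks' -> NEW (unique so far: 3)
  Token 4: 'many' -> NEW (unique so far: 4)
  Token 5: 'happy' -> NEW (unique so far: 5)
  Token 6: 'cold' -> NEW (unique so far: 6)
  Token 7: 'horse' -> NEW (unique so far: 7)
  Token 8: 'hard' -> NEW (unique so far: 8)
  Token 9: 'quietly' -> NEW (unique so far: 9)
  Token 10: 'river' -> NEW (unique so far: 10)
Unique types: ('cold', 'drinks', 'forest', 'happy', 'hard', 'heard', 'horse', 'many', 'quietly', 'river')
Vocabulary size: 10

10


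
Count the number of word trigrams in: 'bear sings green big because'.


Word trigrams from [5] words:
  Trigram 1: (bear sings green)
  Trigram 2: (sings green big)
  Trigram 3: (green big because)
Total word trigrams: 5 - 2 = 3

3


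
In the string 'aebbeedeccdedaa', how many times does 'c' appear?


Scanning 'aebbeedeccdedaa' for 'c':
  Position 8: 'c' -> MATCH (count: 1)
  Position 9: 'c' -> MATCH (count: 2)
Total occurrences of 'c': 2

2


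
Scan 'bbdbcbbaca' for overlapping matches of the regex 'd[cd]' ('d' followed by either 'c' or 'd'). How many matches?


Pattern: d[cd] means 'd' followed by either 'c' or 'd'.
Scanning 'bbdbcbbaca' position-by-position:
  Pos 0: window 'bb' -> no
  Pos 1: window 'bd' -> no
  Pos 2: window 'db' -> no
  Pos 3: window 'bc' -> no
  Pos 4: window 'cb' -> no
  Pos 5: window 'bb' -> no
  Pos 6: window 'ba' -> no
  Pos 7: window 'ac' -> no
  Pos 8: window 'ca' -> no
  Pos 9: window 'a' -> no
Total matches: 0

0


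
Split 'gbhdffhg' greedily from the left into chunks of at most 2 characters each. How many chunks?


'gbhdffhg' has 8 characters.
Chunking with max size 2:
  Chunk 1: 'gb' (positions 0-1)
  Chunk 2: 'hd' (positions 2-3)
  Chunk 3: 'ff' (positions 4-5)
  Chunk 4: 'hg' (positions 6-7)
Total chunks: ceil(8 / 2) = 4

4


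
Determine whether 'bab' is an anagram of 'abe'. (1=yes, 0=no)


Sort characters of 'bab': 'abb'
Sort characters of 'abe': 'abe'
Sorted forms differ -> they are NOT anagrams
Result: 0

0


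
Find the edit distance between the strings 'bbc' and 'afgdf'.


Building DP table for s1='bbc' (len 3) and s2='afgdf' (len 5):
       a  f  g  d  f
    0  1  2  3  4  5
  b 1  1  2  3  4  5
  b 2  2  2  3  4  5
  c 3  3  3  3  4  5
Edit distance = dp[3][5] = 5

5


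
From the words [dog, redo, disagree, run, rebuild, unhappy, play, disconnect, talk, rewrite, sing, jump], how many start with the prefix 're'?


Checking each word for prefix 're':
  'dog' -> no (count: 0)
  'redo' -> YES, starts with 're' (count: 1)
  'disagree' -> no (count: 1)
  'run' -> no (count: 1)
  'rebuild' -> YES, starts with 're' (count: 2)
  'unhappy' -> no (count: 2)
  'play' -> no (count: 2)
  'disconnect' -> no (count: 2)
  'talk' -> no (count: 2)
  'rewrite' -> YES, starts with 're' (count: 3)
  'sing' -> no (count: 3)
  'jump' -> no (count: 3)
Total with prefix 're': 3

3


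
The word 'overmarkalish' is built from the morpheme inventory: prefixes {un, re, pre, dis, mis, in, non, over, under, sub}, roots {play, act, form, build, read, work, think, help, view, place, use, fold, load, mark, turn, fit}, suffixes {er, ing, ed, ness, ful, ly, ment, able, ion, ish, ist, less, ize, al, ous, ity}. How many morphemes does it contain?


Segmenting 'overmarkalish' against the inventory:
  'over' -> prefix (morpheme 1)
  'mark' -> root (morpheme 2)
  'al' -> suffix (morpheme 3)
  'ish' -> suffix (morpheme 4)
Total morphemes: 4

4


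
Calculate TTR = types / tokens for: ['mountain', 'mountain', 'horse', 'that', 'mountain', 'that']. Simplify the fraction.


Tokens: 6
Unique types: ('horse', 'mountain', 'that') = 3
TTR = 3/6
Simplify: divide both by 3 -> 1/2
TTR = 1/2

1/2


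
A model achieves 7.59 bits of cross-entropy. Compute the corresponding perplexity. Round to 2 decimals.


Perplexity formula: PP = 2^H
H = 7.59
PP = 2^7.59
Decompose: 2^7.59 = 2^7 * 2^0.59
2^7 = 128, 2^0.59 ~ 1.5052467
PP ~ 128 * 1.5052467 = 192.6715776
Rounded to 2 decimals: 192.67

192.67


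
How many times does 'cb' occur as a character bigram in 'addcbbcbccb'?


Scanning 'addcbbcbccb' for bigram 'cb':
  Position 0: 'ad' -> no
  Position 1: 'dd' -> no
  Position 2: 'dc' -> no
  Position 3: 'cb' -> MATCH
  Position 4: 'bb' -> no
  Position 5: 'bc' -> no
  Position 6: 'cb' -> MATCH
  Position 7: 'bc' -> no
  Position 8: 'cc' -> no
  Position 9: 'cb' -> MATCH
Total matches: 3

3


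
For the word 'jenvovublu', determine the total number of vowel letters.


Scanning each character of 'jenvovublu':
  Position 1: 'j' -> consonant (running count: 0)
  Position 2: 'e' -> vowel (running count: 1)
  Position 3: 'n' -> consonant (running count: 1)
  Position 4: 'v' -> consonant (running count: 1)
  Position 5: 'o' -> vowel (running count: 2)
  Position 6: 'v' -> consonant (running count: 2)
  Position 7: 'u' -> vowel (running count: 3)
  Position 8: 'b' -> consonant (running count: 3)
  Position 9: 'l' -> consonant (running count: 3)
  Position 10: 'u' -> vowel (running count: 4)
Total vowels: 4

4


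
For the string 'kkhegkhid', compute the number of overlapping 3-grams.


String 'kkhegkhid' has length L = 9.
Number of overlapping n-grams = L - n + 1
Substituting: 9 - 3 + 1 = 7

7


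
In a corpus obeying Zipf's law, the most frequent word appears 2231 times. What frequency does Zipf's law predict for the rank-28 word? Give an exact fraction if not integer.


Zipf's law: freq(rank) = f1 / rank
f1 = 2231, rank = 28
freq = 2231 / 28
GCD(2231, 28) = 1
Simplified: 2231/28

2231/28


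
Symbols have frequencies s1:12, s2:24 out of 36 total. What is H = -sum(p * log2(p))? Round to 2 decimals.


Computing entropy H = -sum(p_i * log2(p_i)):
  s1: p = 12/36 = 0.3333, -p*log2(p) = 0.5283
  s2: p = 24/36 = 0.6667, -p*log2(p) = 0.3900
H = sum of terms = 0.9183
Rounded to 2 decimals: 0.92

0.92


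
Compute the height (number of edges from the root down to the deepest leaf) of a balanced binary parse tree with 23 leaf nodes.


In a balanced binary tree with n leaves the deepest leaf is ceil(log2(n)) edges below the root.
log2(23) = 4.5236
ceil(4.5236) = 5
height (edges) = 5

5


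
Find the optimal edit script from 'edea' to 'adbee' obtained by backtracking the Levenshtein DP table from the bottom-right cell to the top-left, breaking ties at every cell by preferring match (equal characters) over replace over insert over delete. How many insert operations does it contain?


Edit distance = 3. Backtracking from cell (4, 5) with preference match > replace > insert > delete,
then listing the resulting alignment 'edea' -> 'adbee' left to right:
  Step 1: replace e->a
  Step 2: keep 'd'
  Step 3: insert 'b' [insertion #1]
  Step 4: keep 'e'
  Step 5: replace a->e
Total insertions: 1

1


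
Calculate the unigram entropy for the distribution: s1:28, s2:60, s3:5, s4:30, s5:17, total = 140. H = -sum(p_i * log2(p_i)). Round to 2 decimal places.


Computing entropy H = -sum(p_i * log2(p_i)):
  s1: p = 28/140 = 0.2000, -p*log2(p) = 0.4644
  s2: p = 60/140 = 0.4286, -p*log2(p) = 0.5239
  s3: p = 5/140 = 0.0357, -p*log2(p) = 0.1717
  s4: p = 30/140 = 0.2143, -p*log2(p) = 0.4762
  s5: p = 17/140 = 0.1214, -p*log2(p) = 0.3694
H = sum of terms = 2.0056
Rounded to 2 decimals: 2.01

2.01


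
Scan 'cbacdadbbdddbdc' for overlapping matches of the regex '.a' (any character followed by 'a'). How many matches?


Pattern: .a means any character followed by 'a'.
Scanning 'cbacdadbbdddbdc' position-by-position:
  Pos 0: window 'cb' -> no
  Pos 1: window 'ba' -> MATCH
  Pos 2: window 'ac' -> no
  Pos 3: window 'cd' -> no
  Pos 4: window 'da' -> MATCH
  Pos 5: window 'ad' -> no
  Pos 6: window 'db' -> no
  Pos 7: window 'bb' -> no
  Pos 8: window 'bd' -> no
  Pos 9: window 'dd' -> no
  Pos 10: window 'dd' -> no
  Pos 11: window 'db' -> no
  Pos 12: window 'bd' -> no
  Pos 13: window 'dc' -> no
  Pos 14: window 'c' -> no
Total matches: 2

2


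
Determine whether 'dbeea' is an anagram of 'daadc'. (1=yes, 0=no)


Sort characters of 'dbeea': 'abdee'
Sort characters of 'daadc': 'aacdd'
Sorted forms differ -> they are NOT anagrams
Result: 0

0


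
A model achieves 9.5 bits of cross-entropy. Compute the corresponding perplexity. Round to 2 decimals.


Perplexity formula: PP = 2^H
H = 9.5
PP = 2^9.5
Decompose: 2^9.5 = 2^9 * 2^0.5 = 2^9 * sqrt(2)
2^9 = 512, sqrt(2) ~ 1.4142136
PP ~ 512 * 1.4142136 = 724.0773632
Rounded to 2 decimals: 724.08

724.08


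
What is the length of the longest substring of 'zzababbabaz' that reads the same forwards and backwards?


Scanning 'zzababbabaz' for palindromic substrings.
Substring at positions 1-10: 'zababbabaz'.
Check: reverse('zababbabaz') = 'zababbabaz' -> palindrome confirmed.
Neighbouring characters ('z' / '-') break symmetry, so it cannot extend further.
No longer palindromic substring exists; longest length = 10

10


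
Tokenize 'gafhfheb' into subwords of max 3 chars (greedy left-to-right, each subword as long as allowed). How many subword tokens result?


'gafhfheb' has 8 characters.
Chunking with max size 3:
  Chunk 1: 'gaf' (positions 0-2)
  Chunk 2: 'hfh' (positions 3-5)
  Chunk 3: 'eb' (positions 6-7)
Total chunks: ceil(8 / 3) = 3

3


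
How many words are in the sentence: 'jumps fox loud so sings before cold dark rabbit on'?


Counting words by splitting on spaces:
  Word 1: 'jumps'
  Word 2: 'fox'
  Word 3: 'loud'
  Word 4: 'so'
  Word 5: 'sings'
  Word 6: 'before'
  Word 7: 'cold'
  Word 8: 'dark'
  Word 9: 'rabbit'
  Word 10: 'on'
Total words: 10

10


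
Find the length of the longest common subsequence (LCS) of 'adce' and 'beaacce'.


DP table for LCS of 'adce' and 'beaacce':
       b  e  a  a  c  c  e
    0  0  0  0  0  0  0  0
  a 0  0  0  1  1  1  1  1
  d 0  0  0  1  1  1  1  1
  c 0  0  0  1  1  2  2  2
  e 0  0  1  1  1  2  2  3
LCS: 'ace'
LCS length = 3

3


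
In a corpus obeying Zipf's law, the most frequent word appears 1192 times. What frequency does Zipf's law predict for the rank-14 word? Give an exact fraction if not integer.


Zipf's law: freq(rank) = f1 / rank
f1 = 1192, rank = 14
freq = 1192 / 14
GCD(1192, 14) = 2
Simplified: 596/7

596/7


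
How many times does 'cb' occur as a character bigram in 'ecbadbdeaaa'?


Scanning 'ecbadbdeaaa' for bigram 'cb':
  Position 0: 'ec' -> no
  Position 1: 'cb' -> MATCH
  Position 2: 'ba' -> no
  Position 3: 'ad' -> no
  Position 4: 'db' -> no
  Position 5: 'bd' -> no
  Position 6: 'de' -> no
  Position 7: 'ea' -> no
  Position 8: 'aa' -> no
  Position 9: 'aa' -> no
Total matches: 1

1


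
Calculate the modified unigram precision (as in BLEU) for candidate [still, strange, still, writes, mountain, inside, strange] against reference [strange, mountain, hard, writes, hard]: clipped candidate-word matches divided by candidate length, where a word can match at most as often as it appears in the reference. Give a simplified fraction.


Reference word counts: {'hard': 2, 'mountain': 1, 'strange': 1, 'writes': 1}
Checking each candidate word (with clipping):
  'still' -> not in reference -> no match (matches: 0)
  'strange' -> in reference (ref count 1, used 1/1) -> match (matches: 1)
  'still' -> not in reference -> no match (matches: 1)
  'writes' -> in reference (ref count 1, used 1/1) -> match (matches: 2)
  'mountain' -> in reference (ref count 1, used 1/1) -> match (matches: 3)
  'inside' -> not in reference -> no match (matches: 3)
  'strange' -> ref count 1 already used up (1/1) -> clipped, no match (matches: 3)
Clipped matches: 3, Candidate length: 7
Precision = 3/7

3/7


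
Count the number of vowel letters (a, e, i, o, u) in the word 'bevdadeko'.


Scanning each character of 'bevdadeko':
  Position 1: 'b' -> consonant (running count: 0)
  Position 2: 'e' -> vowel (running count: 1)
  Position 3: 'v' -> consonant (running count: 1)
  Position 4: 'd' -> consonant (running count: 1)
  Position 5: 'a' -> vowel (running count: 2)
  Position 6: 'd' -> consonant (running count: 2)
  Position 7: 'e' -> vowel (running count: 3)
  Position 8: 'k' -> consonant (running count: 3)
  Position 9: 'o' -> vowel (running count: 4)
Total vowels: 4

4


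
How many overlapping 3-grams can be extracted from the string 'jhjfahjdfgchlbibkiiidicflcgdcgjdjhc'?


String 'jhjfahjdfgchlbibkiiidicflcgdcgjdjhc' has length L = 35.
Number of overlapping n-grams = L - n + 1
Substituting: 35 - 3 + 1 = 33

33


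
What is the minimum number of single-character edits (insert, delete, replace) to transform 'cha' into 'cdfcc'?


Building DP table for s1='cha' (len 3) and s2='cdfcc' (len 5):
       c  d  f  c  c
    0  1  2  3  4  5
  c 1  0  1  2  3  4
  h 2  1  1  2  3  4
  a 3  2  2  2  3  4
Edit distance = dp[3][5] = 4

4


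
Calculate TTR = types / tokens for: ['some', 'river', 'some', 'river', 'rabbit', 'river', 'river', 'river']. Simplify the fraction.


Tokens: 8
Unique types: ('rabbit', 'river', 'some') = 3
TTR = 3/8
Already in lowest terms.

3/8


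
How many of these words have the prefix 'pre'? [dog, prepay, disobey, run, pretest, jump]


Checking each word for prefix 'pre':
  'dog' -> no (count: 0)
  'prepay' -> YES, starts with 'pre' (count: 1)
  'disobey' -> no (count: 1)
  'run' -> no (count: 1)
  'pretest' -> YES, starts with 'pre' (count: 2)
  'jump' -> no (count: 2)
Total with prefix 'pre': 2

2


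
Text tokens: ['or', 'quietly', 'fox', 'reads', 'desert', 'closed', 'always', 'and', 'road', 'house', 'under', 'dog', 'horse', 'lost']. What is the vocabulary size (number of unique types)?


Listing all tokens and tracking unique types:
  Token 1: 'or' -> NEW (unique so far: 1)
  Token 2: 'quietly' -> NEW (unique so far: 2)
  Token 3: 'fox' -> NEW (unique so far: 3)
  Token 4: 'reads' -> NEW (unique so far: 4)
  Token 5: 'desert' -> NEW (unique so far: 5)
  Token 6: 'closed' -> NEW (unique so far: 6)
  Token 7: 'always' -> NEW (unique so far: 7)
  Token 8: 'and' -> NEW (unique so far: 8)
  Token 9: 'road' -> NEW (unique so far: 9)
  Token 10: 'house' -> NEW (unique so far: 10)
  Token 11: 'under' -> NEW (unique so far: 11)
  Token 12: 'dog' -> NEW (unique so far: 12)
  Token 13: 'horse' -> NEW (unique so far: 13)
  Token 14: 'lost' -> NEW (unique so far: 14)
Unique types: ('always', 'and', 'closed', 'desert', 'dog', 'fox', 'horse', 'house', 'lost', 'or', 'quietly', 'reads', 'road', 'under')
Vocabulary size: 14

14


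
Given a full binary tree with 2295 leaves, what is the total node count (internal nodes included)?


Leaf nodes (terminals): 2295
Internal nodes = n - 1 = 2295 - 1 = 2294
Total = leaves + internal = 2295 + 2294 = 4589

4589


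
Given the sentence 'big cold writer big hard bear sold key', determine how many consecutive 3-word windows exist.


Word trigrams from [8] words:
  Trigram 1: (big cold writer)
  Trigram 2: (cold writer big)
  Trigram 3: (writer big hard)
  Trigram 4: (big hard bear)
  Trigram 5: (hard bear sold)
  Trigram 6: (bear sold key)
Total word trigrams: 8 - 2 = 6

6


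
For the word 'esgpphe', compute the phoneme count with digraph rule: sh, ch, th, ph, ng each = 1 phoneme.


Parsing 'esgpphe' greedily, digraphs first:
  'e' -> vowel phoneme (phonemes so far: 1)
  's' -> consonant phoneme (phonemes so far: 2)
  'g' -> consonant phoneme (phonemes so far: 3)
  'p' -> consonant phoneme (phonemes so far: 4)
  'ph' -> digraph (1 consonant phoneme) (phonemes so far: 5)
  'e' -> vowel phoneme (phonemes so far: 6)
Total phonemes: 6

6


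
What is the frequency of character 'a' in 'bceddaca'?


Scanning 'bceddaca' for 'a':
  Position 5: 'a' -> MATCH (count: 1)
  Position 7: 'a' -> MATCH (count: 2)
Total occurrences of 'a': 2

2


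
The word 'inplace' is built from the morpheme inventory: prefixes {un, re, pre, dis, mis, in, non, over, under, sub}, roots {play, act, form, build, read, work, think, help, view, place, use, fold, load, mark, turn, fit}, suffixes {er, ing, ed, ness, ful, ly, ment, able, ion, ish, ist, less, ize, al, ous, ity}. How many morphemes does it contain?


Segmenting 'inplace' against the inventory:
  'in' -> prefix (morpheme 1)
  'place' -> root (morpheme 2)
Total morphemes: 2

2


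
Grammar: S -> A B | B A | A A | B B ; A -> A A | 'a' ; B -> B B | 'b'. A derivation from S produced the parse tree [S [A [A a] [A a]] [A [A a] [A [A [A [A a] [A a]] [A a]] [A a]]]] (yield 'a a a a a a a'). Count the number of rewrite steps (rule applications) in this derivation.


Every bracketed nonterminal node [X ...] in the tree is produced by exactly one rule application.
Reading the tree off as a leftmost derivation:
  Step 1: S  =>  A A   (applied S -> A A)
  Step 2: A A  =>  A A A   (applied A -> A A)
  Step 3: A A A  =>  a A A   (applied A -> a)
  Step 4: a A A  =>  a a A   (applied A -> a)
  Step 5: a a A  =>  a a A A   (applied A -> A A)
  Step 6: a a A A  =>  a a a A   (applied A -> a)
  Step 7: a a a A  =>  a a a A A   (applied A -> A A)
  Step 8: a a a A A  =>  a a a A A A   (applied A -> A A)
  Step 9: a a a A A A  =>  a a a A A A A   (applied A -> A A)
  Step 10: a a a A A A A  =>  a a a a A A A   (applied A -> a)
  Step 11: a a a a A A A  =>  a a a a a A A   (applied A -> a)
  Step 12: a a a a a A A  =>  a a a a a a A   (applied A -> a)
  Step 13: a a a a a a A  =>  a a a a a a a   (applied A -> a)
Final yield: a a a a a a a
Total rewrite steps: 13

13


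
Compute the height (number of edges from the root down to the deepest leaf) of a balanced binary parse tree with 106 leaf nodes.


In a balanced binary tree with n leaves the deepest leaf is ceil(log2(n)) edges below the root.
log2(106) = 6.7279
ceil(6.7279) = 7
height (edges) = 7

7


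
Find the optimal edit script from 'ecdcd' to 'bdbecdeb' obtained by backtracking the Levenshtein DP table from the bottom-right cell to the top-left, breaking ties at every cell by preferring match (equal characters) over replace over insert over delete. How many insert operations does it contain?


Edit distance = 5. Backtracking from cell (5, 8) with preference match > replace > insert > delete,
then listing the resulting alignment 'ecdcd' -> 'bdbecdeb' left to right:
  Step 1: insert 'b' [insertion #1]
  Step 2: insert 'd' [insertion #2]
  Step 3: insert 'b' [insertion #3]
  Step 4: keep 'e'
  Step 5: keep 'c'
  Step 6: keep 'd'
  Step 7: replace c->e
  Step 8: replace d->b
Total insertions: 3

3


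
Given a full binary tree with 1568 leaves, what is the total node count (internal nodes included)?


Leaf nodes (terminals): 1568
Internal nodes = n - 1 = 1568 - 1 = 1567
Total = leaves + internal = 1568 + 1567 = 3135

3135


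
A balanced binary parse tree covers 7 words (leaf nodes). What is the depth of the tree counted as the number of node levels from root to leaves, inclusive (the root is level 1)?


In a balanced binary tree with n leaves the deepest leaf is ceil(log2(n)) edges below the root,
so counting node levels inclusive of root and leaves gives ceil(log2(n)) + 1 levels.
log2(7) = 2.8074
ceil(2.8074) = 3
levels = 3 + 1 = 4

4


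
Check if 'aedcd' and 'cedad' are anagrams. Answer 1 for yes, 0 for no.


Sort characters of 'aedcd': 'acdde'
Sort characters of 'cedad': 'acdde'
Sorted forms match -> they ARE anagrams
Result: 1

1


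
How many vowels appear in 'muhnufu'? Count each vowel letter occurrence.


Scanning each character of 'muhnufu':
  Position 1: 'm' -> consonant (running count: 0)
  Position 2: 'u' -> vowel (running count: 1)
  Position 3: 'h' -> consonant (running count: 1)
  Position 4: 'n' -> consonant (running count: 1)
  Position 5: 'u' -> vowel (running count: 2)
  Position 6: 'f' -> consonant (running count: 2)
  Position 7: 'u' -> vowel (running count: 3)
Total vowels: 3

3


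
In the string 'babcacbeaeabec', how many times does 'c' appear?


Scanning 'babcacbeaeabec' for 'c':
  Position 3: 'c' -> MATCH (count: 1)
  Position 5: 'c' -> MATCH (count: 2)
  Position 13: 'c' -> MATCH (count: 3)
Total occurrences of 'c': 3

3


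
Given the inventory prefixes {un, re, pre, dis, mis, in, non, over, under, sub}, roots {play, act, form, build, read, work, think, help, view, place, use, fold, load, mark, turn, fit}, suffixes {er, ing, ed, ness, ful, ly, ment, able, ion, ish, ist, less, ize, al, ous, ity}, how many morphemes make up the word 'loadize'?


Segmenting 'loadize' against the inventory:
  'load' -> root (morpheme 1)
  'ize' -> suffix (morpheme 2)
Total morphemes: 2

2


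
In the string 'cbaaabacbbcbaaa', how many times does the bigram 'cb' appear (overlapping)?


Scanning 'cbaaabacbbcbaaa' for bigram 'cb':
  Position 0: 'cb' -> MATCH
  Position 1: 'ba' -> no
  Position 2: 'aa' -> no
  Position 3: 'aa' -> no
  Position 4: 'ab' -> no
  Position 5: 'ba' -> no
  Position 6: 'ac' -> no
  Position 7: 'cb' -> MATCH
  Position 8: 'bb' -> no
  Position 9: 'bc' -> no
  Position 10: 'cb' -> MATCH
  Position 11: 'ba' -> no
  Position 12: 'aa' -> no
  Position 13: 'aa' -> no
Total matches: 3

3


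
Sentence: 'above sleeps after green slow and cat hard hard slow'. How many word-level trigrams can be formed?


Word trigrams from [10] words:
  Trigram 1: (above sleeps after)
  Trigram 2: (sleeps after green)
  Trigram 3: (after green slow)
  Trigram 4: (green slow and)
  Trigram 5: (slow and cat)
  Trigram 6: (and cat hard)
  Trigram 7: (cat hard hard)
  Trigram 8: (hard hard slow)
Total word trigrams: 10 - 2 = 8

8


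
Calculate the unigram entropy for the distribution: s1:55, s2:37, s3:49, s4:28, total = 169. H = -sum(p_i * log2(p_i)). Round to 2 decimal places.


Computing entropy H = -sum(p_i * log2(p_i)):
  s1: p = 55/169 = 0.3254, -p*log2(p) = 0.5271
  s2: p = 37/169 = 0.2189, -p*log2(p) = 0.4798
  s3: p = 49/169 = 0.2899, -p*log2(p) = 0.5179
  s4: p = 28/169 = 0.1657, -p*log2(p) = 0.4297
H = sum of terms = 1.9545
Rounded to 2 decimals: 1.95

1.95


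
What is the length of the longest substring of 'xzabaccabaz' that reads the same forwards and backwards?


Scanning 'xzabaccabaz' for palindromic substrings.
Substring at positions 1-10: 'zabaccabaz'.
Check: reverse('zabaccabaz') = 'zabaccabaz' -> palindrome confirmed.
Neighbouring characters ('x' / '-') break symmetry, so it cannot extend further.
No longer palindromic substring exists; longest length = 10

10


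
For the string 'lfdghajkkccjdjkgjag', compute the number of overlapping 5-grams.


String 'lfdghajkkccjdjkgjag' has length L = 19.
Number of overlapping n-grams = L - n + 1
Substituting: 19 - 5 + 1 = 15

15


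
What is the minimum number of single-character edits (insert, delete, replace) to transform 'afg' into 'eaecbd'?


Building DP table for s1='afg' (len 3) and s2='eaecbd' (len 6):
       e  a  e  c  b  d
    0  1  2  3  4  5  6
  a 1  1  1  2  3  4  5
  f 2  2  2  2  3  4  5
  g 3  3  3  3  3  4  5
Edit distance = dp[3][6] = 5

5


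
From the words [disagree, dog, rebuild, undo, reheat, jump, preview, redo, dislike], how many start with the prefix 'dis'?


Checking each word for prefix 'dis':
  'disagree' -> YES, starts with 'dis' (count: 1)
  'dog' -> no (count: 1)
  'rebuild' -> no (count: 1)
  'undo' -> no (count: 1)
  'reheat' -> no (count: 1)
  'jump' -> no (count: 1)
  'preview' -> no (count: 1)
  'redo' -> no (count: 1)
  'dislike' -> YES, starts with 'dis' (count: 2)
Total with prefix 'dis': 2

2


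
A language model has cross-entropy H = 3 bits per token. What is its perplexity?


Perplexity formula: PP = 2^H
H = 3
PP = 2^3
Steps: 2^1 = 2, 2^2 = 4, 2^3 = 8
PP = 8

8


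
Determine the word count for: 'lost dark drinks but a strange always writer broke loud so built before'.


Counting words by splitting on spaces:
  Word 1: 'lost'
  Word 2: 'dark'
  Word 3: 'drinks'
  Word 4: 'but'
  Word 5: 'a'
  Word 6: 'strange'
  Word 7: 'always'
  Word 8: 'writer'
  Word 9: 'broke'
  Word 10: 'loud'
  Word 11: 'so'
  Word 12: 'built'
  Word 13: 'before'
Total words: 13

13


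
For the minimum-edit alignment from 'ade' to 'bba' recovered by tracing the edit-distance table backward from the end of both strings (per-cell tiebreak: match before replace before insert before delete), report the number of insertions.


Edit distance = 3. Backtracking from cell (3, 3) with preference match > replace > insert > delete,
then listing the resulting alignment 'ade' -> 'bba' left to right:
  Step 1: replace a->b
  Step 2: replace d->b
  Step 3: replace e->a
Total insertions: 0

0


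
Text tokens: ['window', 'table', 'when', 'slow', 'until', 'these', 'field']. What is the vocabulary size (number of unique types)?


Listing all tokens and tracking unique types:
  Token 1: 'window' -> NEW (unique so far: 1)
  Token 2: 'table' -> NEW (unique so far: 2)
  Token 3: 'when' -> NEW (unique so far: 3)
  Token 4: 'slow' -> NEW (unique so far: 4)
  Token 5: 'until' -> NEW (unique so far: 5)
  Token 6: 'these' -> NEW (unique so far: 6)
  Token 7: 'field' -> NEW (unique so far: 7)
Unique types: ('field', 'slow', 'table', 'these', 'until', 'when', 'window')
Vocabulary size: 7

7


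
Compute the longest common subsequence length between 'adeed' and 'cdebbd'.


DP table for LCS of 'adeed' and 'cdebbd':
       c  d  e  b  b  d
    0  0  0  0  0  0  0
  a 0  0  0  0  0  0  0
  d 0  0  1  1  1  1  1
  e 0  0  1  2  2  2  2
  e 0  0  1  2  2  2  2
  d 0  0  1  2  2  2  3
LCS: 'ded'
LCS length = 3

3
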